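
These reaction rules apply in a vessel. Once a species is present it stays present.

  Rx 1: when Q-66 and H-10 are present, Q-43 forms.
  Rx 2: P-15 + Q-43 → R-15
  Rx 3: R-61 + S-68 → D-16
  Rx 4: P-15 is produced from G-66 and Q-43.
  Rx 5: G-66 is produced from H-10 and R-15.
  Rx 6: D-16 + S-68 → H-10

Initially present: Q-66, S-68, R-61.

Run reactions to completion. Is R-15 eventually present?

R-15 would need P-15 and Q-43 (Rx 2), but P-15 never forms.

No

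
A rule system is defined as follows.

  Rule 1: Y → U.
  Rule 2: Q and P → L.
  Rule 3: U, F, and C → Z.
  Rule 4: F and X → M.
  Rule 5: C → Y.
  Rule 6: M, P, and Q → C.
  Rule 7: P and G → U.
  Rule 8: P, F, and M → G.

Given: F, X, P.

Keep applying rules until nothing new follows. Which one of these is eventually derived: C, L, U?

U

From F and X, Rule 4 gives M.
P, F, and M hold, so G follows (Rule 8).
P and G hold, so U follows (Rule 7).
L would need Q and P (Rule 2), but Q is never established. C would need M, P, and Q (Rule 6), but Q is never established.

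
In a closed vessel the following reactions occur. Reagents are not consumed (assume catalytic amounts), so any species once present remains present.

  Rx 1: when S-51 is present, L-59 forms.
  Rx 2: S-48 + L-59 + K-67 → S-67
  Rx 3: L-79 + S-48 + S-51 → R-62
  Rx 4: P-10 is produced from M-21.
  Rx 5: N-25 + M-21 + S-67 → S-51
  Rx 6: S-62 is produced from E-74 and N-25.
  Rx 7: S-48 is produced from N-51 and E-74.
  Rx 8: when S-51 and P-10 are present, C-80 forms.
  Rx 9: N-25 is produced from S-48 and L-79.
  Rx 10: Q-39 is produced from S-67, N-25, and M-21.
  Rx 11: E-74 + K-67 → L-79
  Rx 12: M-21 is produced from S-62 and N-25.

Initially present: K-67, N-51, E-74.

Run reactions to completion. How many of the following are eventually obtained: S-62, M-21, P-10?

3

N-51 and E-74 present → S-48 forms (Rx 7).
E-74 and K-67 present → L-79 forms (Rx 11).
S-48 and L-79 present → N-25 forms (Rx 9).
E-74 and N-25 present → S-62 forms (Rx 6).
S-62 and N-25 present → M-21 forms (Rx 12).
M-21 present → P-10 forms (Rx 4).
S-62: reached.
M-21: reached.
P-10: reached.
All 3 are reached.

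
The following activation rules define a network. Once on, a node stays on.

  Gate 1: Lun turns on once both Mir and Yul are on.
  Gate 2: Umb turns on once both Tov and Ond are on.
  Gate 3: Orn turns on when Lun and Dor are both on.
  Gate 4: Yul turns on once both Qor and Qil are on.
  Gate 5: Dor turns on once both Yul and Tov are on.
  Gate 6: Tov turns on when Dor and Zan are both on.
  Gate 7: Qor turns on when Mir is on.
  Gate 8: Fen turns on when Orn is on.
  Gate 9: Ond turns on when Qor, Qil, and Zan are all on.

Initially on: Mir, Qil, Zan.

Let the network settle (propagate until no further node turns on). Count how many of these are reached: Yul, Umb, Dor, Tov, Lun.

Gate 7: Mir on → Qor on.
Qor and Qil are on, so Yul turns on (Gate 4).
Gate 1: Mir and Yul on → Lun on.
Yul: reached.
Umb would need Tov and Ond (Gate 2), but Tov never turns on.
Dor would need Yul and Tov (Gate 5), but Tov never turns on.
Tov would need Dor and Zan (Gate 6), but Dor never turns on.
Lun: reached.
Reached: Yul and Lun — 2 of the 5.

2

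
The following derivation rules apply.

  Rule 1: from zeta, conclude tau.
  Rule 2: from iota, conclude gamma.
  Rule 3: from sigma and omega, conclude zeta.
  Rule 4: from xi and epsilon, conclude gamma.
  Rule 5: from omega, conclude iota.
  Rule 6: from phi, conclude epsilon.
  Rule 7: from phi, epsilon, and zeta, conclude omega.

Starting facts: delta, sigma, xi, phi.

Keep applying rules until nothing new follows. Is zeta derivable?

No

zeta would need sigma and omega (Rule 3), but omega is never established.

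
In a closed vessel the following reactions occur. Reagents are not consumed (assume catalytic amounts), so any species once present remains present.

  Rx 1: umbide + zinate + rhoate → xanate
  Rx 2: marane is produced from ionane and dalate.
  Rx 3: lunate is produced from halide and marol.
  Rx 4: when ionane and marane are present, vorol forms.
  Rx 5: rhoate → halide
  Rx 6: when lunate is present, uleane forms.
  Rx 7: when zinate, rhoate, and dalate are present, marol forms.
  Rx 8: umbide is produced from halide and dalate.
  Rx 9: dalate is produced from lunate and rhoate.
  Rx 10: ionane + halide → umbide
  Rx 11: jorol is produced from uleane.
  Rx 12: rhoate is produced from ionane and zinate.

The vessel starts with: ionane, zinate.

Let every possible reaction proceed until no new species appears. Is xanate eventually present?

ionane and zinate present → rhoate forms (Rx 12).
rhoate present → halide forms (Rx 5).
ionane and halide present → umbide forms (Rx 10).
umbide, zinate, and rhoate present → xanate forms (Rx 1).

Yes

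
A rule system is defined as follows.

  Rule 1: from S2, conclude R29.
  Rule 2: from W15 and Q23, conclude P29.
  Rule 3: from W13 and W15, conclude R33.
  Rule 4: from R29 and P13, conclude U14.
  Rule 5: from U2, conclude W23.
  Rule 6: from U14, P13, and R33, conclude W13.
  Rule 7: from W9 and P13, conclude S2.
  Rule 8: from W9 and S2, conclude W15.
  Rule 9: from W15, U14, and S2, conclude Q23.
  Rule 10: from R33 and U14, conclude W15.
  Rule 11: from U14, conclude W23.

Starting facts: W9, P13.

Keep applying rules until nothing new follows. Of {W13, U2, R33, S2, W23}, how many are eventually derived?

From W9 and P13, Rule 7 gives S2.
S2 holds, so R29 follows (Rule 1).
R29 and P13 hold, so U14 follows (Rule 4).
From U14, Rule 11 gives W23.
W13 would need U14, P13, and R33 (Rule 6), but R33 is never established.
No rule produces U2, and it is not given.
R33 would need W13 and W15 (Rule 3), but W13 is never established.
S2: reached.
W23: reached.
Reached: S2 and W23 — 2 of the 5.

2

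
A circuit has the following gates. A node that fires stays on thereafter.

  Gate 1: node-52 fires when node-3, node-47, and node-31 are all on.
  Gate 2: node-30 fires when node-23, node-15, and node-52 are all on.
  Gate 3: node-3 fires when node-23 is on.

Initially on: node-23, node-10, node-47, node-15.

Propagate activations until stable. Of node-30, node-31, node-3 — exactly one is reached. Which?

node-3

node-23 is on, so node-3 fires (Gate 3).
No rule produces node-31, and it is not given. node-30 would need node-23, node-15, and node-52 (Gate 2), but node-52 never turns on.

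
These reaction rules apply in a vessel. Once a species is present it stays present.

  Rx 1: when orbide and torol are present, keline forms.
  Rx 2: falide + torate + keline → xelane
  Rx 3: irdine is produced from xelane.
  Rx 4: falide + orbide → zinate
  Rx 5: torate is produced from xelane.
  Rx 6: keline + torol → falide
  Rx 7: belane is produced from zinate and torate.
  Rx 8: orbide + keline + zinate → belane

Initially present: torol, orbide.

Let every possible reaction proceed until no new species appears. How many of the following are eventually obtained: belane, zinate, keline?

3

orbide and torol present → keline forms (Rx 1).
keline and torol present → falide forms (Rx 6).
falide and orbide present → zinate forms (Rx 4).
orbide, keline, and zinate present → belane forms (Rx 8).
belane: reached.
zinate: reached.
keline: reached.
All 3 are reached.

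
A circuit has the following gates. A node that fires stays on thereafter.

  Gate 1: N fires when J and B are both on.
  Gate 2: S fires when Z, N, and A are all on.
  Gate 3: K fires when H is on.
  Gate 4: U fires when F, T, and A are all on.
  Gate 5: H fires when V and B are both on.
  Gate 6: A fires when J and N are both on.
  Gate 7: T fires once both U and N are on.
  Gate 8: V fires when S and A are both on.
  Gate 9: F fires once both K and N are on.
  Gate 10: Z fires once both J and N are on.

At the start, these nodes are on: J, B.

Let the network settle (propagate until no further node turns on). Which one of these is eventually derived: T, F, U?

J and B are on, so N fires (Gate 1).
Gate 6: J and N on → A on.
Gate 10: J and N on → Z on.
Z, N, and A are on, so S fires (Gate 2).
Gate 8: S and A on → V on.
Gate 5: V and B on → H on.
H is on, so K fires (Gate 3).
Gate 9: K and N on → F on.
T would need U and N (Gate 7), but U never turns on. U would need F, T, and A (Gate 4), but T never turns on.

F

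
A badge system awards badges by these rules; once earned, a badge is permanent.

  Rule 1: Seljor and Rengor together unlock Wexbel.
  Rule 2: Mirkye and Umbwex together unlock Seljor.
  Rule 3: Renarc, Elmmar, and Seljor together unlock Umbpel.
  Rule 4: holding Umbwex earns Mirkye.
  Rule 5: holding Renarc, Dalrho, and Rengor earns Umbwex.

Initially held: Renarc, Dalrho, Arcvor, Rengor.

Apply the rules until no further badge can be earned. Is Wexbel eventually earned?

With Renarc, Dalrho, and Rengor, Umbwex is earned (Rule 5).
With Umbwex, Mirkye is earned (Rule 4).
With Mirkye and Umbwex, Seljor is earned (Rule 2).
With Seljor and Rengor, Wexbel is earned (Rule 1).

Yes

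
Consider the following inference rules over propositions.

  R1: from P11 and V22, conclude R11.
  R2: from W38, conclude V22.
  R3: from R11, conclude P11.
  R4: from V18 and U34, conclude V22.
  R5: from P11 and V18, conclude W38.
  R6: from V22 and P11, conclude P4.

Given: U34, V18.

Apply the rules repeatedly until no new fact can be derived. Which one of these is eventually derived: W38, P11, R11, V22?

V22

From V18 and U34, R4 gives V22.
P11 would need R11 (R3), but R11 is never established. R11 would need P11 and V22 (R1), but P11 is never established. W38 would need P11 and V18 (R5), but P11 is never established.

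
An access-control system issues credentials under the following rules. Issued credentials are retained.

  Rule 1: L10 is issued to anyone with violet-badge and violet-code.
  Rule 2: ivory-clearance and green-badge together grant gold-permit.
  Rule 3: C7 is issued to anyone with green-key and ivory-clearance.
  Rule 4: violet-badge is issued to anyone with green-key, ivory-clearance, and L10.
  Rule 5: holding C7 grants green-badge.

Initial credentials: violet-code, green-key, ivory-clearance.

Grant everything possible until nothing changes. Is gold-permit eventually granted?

Yes

Holding green-key and ivory-clearance grants C7 (Rule 3).
Holding C7 grants green-badge (Rule 5).
Holding ivory-clearance and green-badge grants gold-permit (Rule 2).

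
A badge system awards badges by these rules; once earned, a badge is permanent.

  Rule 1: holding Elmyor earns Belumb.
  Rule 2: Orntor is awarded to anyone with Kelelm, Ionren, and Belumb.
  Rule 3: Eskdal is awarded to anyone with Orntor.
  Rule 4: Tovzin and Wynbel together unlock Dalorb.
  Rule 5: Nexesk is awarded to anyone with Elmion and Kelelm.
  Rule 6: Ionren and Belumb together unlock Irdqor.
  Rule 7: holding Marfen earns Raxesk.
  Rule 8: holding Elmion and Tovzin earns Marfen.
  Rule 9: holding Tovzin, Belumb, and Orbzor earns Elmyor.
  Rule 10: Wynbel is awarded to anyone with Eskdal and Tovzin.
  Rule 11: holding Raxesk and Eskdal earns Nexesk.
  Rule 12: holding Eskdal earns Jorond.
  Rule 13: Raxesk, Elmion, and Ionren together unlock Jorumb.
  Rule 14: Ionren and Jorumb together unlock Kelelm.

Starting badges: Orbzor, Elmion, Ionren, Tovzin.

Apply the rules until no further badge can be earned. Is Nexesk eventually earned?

With Elmion and Tovzin, Marfen is earned (Rule 8).
With Marfen, Raxesk is earned (Rule 7).
With Raxesk, Elmion, and Ionren, Jorumb is earned (Rule 13).
With Ionren and Jorumb, Kelelm is earned (Rule 14).
With Elmion and Kelelm, Nexesk is earned (Rule 5).

Yes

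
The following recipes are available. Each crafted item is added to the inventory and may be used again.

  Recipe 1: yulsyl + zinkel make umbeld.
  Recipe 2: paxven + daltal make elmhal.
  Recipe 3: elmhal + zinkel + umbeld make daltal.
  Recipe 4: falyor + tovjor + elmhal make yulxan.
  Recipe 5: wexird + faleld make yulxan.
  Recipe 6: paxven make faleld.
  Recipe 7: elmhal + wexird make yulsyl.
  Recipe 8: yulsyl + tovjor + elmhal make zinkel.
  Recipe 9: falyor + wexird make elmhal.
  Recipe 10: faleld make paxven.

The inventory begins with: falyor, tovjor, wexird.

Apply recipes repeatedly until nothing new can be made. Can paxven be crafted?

No

paxven would need faleld (Recipe 10), but faleld is never obtained.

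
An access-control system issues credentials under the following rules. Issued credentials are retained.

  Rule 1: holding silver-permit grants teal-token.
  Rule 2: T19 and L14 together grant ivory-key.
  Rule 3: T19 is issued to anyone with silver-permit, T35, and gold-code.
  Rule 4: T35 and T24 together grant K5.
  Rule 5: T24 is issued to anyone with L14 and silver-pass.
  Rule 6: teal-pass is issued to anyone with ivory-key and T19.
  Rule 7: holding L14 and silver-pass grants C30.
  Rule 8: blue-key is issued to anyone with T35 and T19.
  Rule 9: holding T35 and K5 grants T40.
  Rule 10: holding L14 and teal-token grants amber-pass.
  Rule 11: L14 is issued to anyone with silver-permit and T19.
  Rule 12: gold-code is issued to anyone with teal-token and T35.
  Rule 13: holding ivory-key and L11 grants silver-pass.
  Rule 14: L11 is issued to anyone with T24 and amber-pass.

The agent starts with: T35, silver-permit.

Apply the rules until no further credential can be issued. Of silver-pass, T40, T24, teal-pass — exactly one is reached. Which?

Holding silver-permit grants teal-token (Rule 1).
Holding teal-token and T35 grants gold-code (Rule 12).
Holding silver-permit, T35, and gold-code grants T19 (Rule 3).
Holding silver-permit and T19 grants L14 (Rule 11).
Holding T19 and L14 grants ivory-key (Rule 2).
Holding ivory-key and T19 grants teal-pass (Rule 6).
silver-pass would need ivory-key and L11 (Rule 13), but L11 is never granted. T24 would need L14 and silver-pass (Rule 5), but silver-pass is never granted. T40 would need T35 and K5 (Rule 9), but K5 is never granted.

teal-pass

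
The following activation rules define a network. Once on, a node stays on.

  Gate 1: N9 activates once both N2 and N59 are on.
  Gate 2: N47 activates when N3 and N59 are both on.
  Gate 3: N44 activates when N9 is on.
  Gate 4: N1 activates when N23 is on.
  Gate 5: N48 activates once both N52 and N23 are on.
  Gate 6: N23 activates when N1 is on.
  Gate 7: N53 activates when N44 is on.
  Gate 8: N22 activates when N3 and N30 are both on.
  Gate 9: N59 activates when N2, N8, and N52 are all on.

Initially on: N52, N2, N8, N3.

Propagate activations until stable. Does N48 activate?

No

N48 would need N52 and N23 (Gate 5), but N23 never turns on.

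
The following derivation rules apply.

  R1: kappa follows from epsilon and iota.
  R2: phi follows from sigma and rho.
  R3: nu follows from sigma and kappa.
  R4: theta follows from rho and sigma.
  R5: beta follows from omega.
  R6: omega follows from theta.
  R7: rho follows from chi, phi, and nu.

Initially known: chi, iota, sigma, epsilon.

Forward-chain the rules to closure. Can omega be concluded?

No

omega would need theta (R6), but theta is never established.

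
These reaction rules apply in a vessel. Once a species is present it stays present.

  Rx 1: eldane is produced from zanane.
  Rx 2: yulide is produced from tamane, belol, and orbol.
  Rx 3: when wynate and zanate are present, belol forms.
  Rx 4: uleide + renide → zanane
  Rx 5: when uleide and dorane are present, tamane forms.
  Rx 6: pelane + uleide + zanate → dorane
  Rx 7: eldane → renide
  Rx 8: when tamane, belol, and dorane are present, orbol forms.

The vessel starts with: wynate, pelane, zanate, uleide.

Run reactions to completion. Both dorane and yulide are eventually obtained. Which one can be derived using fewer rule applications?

dorane

dorane: pelane, uleide, and zanate present → dorane forms (Rx 6). [1 rule application]
yulide: wynate and zanate present → belol forms (Rx 3). pelane, uleide, and zanate present → dorane forms (Rx 6). uleide and dorane present → tamane forms (Rx 5). tamane, belol, and dorane present → orbol forms (Rx 8). tamane, belol, and orbol present → yulide forms (Rx 2). [5 rule applications]
dorane needs fewer.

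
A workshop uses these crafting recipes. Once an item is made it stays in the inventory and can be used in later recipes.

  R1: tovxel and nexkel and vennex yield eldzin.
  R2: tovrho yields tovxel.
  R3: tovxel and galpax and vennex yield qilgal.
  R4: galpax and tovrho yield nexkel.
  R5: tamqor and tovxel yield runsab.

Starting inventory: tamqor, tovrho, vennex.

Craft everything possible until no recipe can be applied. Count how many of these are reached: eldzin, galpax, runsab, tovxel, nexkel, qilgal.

Using R2, tovrho makes tovxel.
Using R5, tamqor and tovxel make runsab.
eldzin would need tovxel, nexkel, and vennex (R1), but nexkel is never obtained.
No rule produces galpax, and it is not given.
runsab: reached.
tovxel: reached.
nexkel would need galpax and tovrho (R4), but galpax is never obtained.
qilgal would need tovxel, galpax, and vennex (R3), but galpax is never obtained.
Reached: runsab and tovxel — 2 of the 6.

2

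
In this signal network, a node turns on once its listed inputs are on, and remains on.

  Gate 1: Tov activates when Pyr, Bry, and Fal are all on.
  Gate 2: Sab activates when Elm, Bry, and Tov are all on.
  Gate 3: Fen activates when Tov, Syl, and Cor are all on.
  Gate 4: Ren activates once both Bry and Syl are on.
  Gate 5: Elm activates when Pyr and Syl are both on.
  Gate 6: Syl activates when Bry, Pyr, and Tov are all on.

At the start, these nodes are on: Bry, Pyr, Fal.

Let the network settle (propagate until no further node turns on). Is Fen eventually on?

No

Fen would need Tov, Syl, and Cor (Gate 3), but Cor never turns on.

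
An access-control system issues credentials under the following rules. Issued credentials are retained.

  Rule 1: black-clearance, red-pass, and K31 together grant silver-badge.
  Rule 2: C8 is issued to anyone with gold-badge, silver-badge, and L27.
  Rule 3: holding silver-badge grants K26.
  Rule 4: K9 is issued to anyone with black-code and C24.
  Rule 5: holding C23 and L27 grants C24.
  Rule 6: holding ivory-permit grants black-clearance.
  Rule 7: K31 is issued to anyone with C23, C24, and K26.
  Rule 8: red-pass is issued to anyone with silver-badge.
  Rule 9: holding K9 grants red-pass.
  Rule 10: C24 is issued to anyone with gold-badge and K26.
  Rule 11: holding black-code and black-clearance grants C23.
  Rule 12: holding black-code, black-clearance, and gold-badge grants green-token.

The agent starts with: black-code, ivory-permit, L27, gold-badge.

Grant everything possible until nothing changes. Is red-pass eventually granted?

Holding ivory-permit grants black-clearance (Rule 6).
Holding black-code and black-clearance grants C23 (Rule 11).
Holding C23 and L27 grants C24 (Rule 5).
Holding black-code and C24 grants K9 (Rule 4).
Holding K9 grants red-pass (Rule 9).

Yes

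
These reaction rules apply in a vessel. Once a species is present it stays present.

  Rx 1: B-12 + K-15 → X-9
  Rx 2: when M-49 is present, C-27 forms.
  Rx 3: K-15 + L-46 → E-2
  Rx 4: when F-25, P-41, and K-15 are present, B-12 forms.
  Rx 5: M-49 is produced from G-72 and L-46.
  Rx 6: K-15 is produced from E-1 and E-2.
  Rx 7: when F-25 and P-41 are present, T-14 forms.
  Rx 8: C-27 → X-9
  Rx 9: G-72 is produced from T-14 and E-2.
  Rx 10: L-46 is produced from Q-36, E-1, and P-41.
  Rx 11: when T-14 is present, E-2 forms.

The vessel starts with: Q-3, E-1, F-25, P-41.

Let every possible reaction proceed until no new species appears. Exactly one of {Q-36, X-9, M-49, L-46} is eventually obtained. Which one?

X-9

F-25 and P-41 present → T-14 forms (Rx 7).
T-14 present → E-2 forms (Rx 11).
E-1 and E-2 present → K-15 forms (Rx 6).
F-25, P-41, and K-15 present → B-12 forms (Rx 4).
B-12 and K-15 present → X-9 forms (Rx 1).
L-46 would need Q-36, E-1, and P-41 (Rx 10), but Q-36 never forms. M-49 would need G-72 and L-46 (Rx 5), but L-46 never forms. No rule produces Q-36, and it is not given.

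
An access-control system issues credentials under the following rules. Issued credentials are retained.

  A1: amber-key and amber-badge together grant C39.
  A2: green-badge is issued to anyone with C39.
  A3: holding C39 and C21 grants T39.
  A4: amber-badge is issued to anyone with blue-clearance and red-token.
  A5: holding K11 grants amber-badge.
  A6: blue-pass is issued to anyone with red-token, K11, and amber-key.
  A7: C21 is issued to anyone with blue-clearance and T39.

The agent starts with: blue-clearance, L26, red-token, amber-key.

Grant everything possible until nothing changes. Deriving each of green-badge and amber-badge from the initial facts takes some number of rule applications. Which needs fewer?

amber-badge

amber-badge: Holding blue-clearance and red-token grants amber-badge (A4). [1 rule application]
green-badge: Holding blue-clearance and red-token grants amber-badge (A4). Holding amber-key and amber-badge grants C39 (A1). Holding C39 grants green-badge (A2). [3 rule applications]
amber-badge needs fewer.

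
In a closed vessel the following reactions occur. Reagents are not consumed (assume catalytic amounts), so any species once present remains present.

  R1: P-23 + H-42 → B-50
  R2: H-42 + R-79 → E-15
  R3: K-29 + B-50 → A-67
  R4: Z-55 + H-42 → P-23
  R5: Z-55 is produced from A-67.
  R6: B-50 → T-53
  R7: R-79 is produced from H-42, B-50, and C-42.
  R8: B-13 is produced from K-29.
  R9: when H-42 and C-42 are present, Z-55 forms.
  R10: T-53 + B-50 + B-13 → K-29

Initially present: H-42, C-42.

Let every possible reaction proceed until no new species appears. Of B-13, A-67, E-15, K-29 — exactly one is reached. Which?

H-42 and C-42 present → Z-55 forms (R9).
Z-55 and H-42 present → P-23 forms (R4).
P-23 and H-42 present → B-50 forms (R1).
H-42, B-50, and C-42 present → R-79 forms (R7).
H-42 and R-79 present → E-15 forms (R2).
K-29 would need T-53, B-50, and B-13 (R10), but B-13 never forms. A-67 would need K-29 and B-50 (R3), but K-29 never forms. B-13 would need K-29 (R8), but K-29 never forms.

E-15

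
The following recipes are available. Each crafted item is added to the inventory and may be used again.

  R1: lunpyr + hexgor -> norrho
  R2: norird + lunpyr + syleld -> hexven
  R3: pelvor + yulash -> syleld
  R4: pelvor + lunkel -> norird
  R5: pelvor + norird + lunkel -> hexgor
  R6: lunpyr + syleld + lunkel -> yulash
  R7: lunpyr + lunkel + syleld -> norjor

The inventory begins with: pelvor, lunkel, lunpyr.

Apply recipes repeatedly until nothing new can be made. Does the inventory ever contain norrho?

Yes

pelvor + lunkel -> norird (R4).
Using R5, pelvor, norird, and lunkel make hexgor.
Using R1, lunpyr and hexgor make norrho.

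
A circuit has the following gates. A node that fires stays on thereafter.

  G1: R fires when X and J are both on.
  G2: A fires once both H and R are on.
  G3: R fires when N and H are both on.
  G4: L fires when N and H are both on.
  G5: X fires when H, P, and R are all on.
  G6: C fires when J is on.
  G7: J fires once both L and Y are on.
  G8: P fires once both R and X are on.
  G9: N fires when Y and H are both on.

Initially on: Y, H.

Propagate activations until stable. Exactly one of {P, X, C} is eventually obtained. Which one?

C

Y and H are on, so N fires (G9).
G4: N and H on → L on.
G7: L and Y on → J on.
J is on, so C fires (G6).
X would need H, P, and R (G5), but P never turns on. P would need R and X (G8), but X never turns on.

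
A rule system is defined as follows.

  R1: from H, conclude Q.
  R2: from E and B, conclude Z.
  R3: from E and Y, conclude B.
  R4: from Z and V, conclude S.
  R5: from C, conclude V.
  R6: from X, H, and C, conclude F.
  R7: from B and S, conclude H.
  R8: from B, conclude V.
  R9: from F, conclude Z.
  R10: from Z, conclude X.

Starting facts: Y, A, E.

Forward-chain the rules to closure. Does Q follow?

Yes

From E and Y, R3 gives B.
From E and B, R2 gives Z.
B holds, so V follows (R8).
Z and V hold, so S follows (R4).
B and S hold, so H follows (R7).
H holds, so Q follows (R1).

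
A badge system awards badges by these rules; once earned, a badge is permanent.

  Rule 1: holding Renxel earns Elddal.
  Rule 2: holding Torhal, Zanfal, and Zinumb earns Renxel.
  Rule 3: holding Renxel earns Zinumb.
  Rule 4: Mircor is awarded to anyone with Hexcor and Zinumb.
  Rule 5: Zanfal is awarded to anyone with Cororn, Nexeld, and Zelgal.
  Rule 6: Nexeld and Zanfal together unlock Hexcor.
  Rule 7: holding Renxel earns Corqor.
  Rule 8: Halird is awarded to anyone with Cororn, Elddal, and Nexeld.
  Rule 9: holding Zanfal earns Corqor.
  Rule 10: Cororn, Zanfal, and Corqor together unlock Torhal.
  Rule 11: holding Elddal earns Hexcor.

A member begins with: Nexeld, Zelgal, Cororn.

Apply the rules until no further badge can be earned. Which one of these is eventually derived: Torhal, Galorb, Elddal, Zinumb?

Torhal

With Cororn, Nexeld, and Zelgal, Zanfal is earned (Rule 5).
With Zanfal, Corqor is earned (Rule 9).
With Cororn, Zanfal, and Corqor, Torhal is earned (Rule 10).
Elddal would need Renxel (Rule 1), but Renxel is never earned. Zinumb would need Renxel (Rule 3), but Renxel is never earned. No rule produces Galorb, and it is not given.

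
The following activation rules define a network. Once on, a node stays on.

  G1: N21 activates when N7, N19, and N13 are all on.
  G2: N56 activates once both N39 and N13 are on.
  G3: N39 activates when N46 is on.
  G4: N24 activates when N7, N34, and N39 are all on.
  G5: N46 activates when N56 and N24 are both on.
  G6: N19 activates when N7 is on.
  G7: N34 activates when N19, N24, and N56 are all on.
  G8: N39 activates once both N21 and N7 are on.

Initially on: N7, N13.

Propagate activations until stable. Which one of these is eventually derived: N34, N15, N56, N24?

N7 is on, so N19 activates (G6).
N7, N19, and N13 are on, so N21 activates (G1).
G8: N21 and N7 on → N39 on.
G2: N39 and N13 on → N56 on.
No rule produces N15, and it is not given. N24 would need N7, N34, and N39 (G4), but N34 never turns on. N34 would need N19, N24, and N56 (G7), but N24 never turns on.

N56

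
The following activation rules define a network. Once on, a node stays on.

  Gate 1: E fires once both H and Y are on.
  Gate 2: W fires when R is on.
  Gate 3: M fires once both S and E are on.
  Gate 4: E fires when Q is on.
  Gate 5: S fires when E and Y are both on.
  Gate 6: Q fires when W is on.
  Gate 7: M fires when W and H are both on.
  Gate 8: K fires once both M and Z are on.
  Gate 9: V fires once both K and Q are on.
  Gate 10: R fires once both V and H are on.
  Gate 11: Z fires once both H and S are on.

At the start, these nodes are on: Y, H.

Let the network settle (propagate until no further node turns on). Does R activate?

R would need V and H (Gate 10), but V never turns on.

No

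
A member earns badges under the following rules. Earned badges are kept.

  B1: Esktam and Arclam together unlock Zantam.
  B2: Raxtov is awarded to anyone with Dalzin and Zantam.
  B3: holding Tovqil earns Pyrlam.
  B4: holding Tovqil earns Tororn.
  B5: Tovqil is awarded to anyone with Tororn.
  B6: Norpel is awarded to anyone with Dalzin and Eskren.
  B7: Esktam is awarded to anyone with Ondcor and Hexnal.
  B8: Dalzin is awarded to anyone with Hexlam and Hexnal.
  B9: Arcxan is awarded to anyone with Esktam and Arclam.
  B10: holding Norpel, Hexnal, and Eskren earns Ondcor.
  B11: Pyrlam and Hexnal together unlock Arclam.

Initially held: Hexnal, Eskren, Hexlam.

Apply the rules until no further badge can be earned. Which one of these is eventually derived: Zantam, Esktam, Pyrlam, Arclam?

Esktam

With Hexlam and Hexnal, Dalzin is earned (B8).
With Dalzin and Eskren, Norpel is earned (B6).
With Norpel, Hexnal, and Eskren, Ondcor is earned (B10).
With Ondcor and Hexnal, Esktam is earned (B7).
Arclam would need Pyrlam and Hexnal (B11), but Pyrlam is never earned. Pyrlam would need Tovqil (B3), but Tovqil is never earned. Zantam would need Esktam and Arclam (B1), but Arclam is never earned.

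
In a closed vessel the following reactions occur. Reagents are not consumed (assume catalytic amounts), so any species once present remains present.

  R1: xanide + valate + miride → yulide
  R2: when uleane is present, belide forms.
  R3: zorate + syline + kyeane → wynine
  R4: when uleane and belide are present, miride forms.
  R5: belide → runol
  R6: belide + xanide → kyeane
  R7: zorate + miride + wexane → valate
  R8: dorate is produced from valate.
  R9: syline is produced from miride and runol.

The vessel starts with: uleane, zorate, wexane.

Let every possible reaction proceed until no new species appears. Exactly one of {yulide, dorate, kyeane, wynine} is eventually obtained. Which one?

dorate

uleane present → belide forms (R2).
uleane and belide present → miride forms (R4).
zorate, miride, and wexane present → valate forms (R7).
valate present → dorate forms (R8).
kyeane would need belide and xanide (R6), but xanide never forms. wynine would need zorate, syline, and kyeane (R3), but kyeane never forms. yulide would need xanide, valate, and miride (R1), but xanide never forms.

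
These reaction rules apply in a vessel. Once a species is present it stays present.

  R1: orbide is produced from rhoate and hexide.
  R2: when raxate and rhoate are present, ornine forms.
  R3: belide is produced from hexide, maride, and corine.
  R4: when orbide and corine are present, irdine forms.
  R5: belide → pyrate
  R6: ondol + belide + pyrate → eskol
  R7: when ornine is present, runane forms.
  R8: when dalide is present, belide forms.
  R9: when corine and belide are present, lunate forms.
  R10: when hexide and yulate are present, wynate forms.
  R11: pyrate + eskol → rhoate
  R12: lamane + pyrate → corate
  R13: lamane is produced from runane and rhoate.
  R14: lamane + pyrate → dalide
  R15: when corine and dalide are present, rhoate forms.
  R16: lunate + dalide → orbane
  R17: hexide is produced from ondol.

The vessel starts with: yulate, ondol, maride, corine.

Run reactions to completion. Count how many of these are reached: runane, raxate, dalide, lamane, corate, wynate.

ondol present → hexide forms (R17).
hexide and yulate present → wynate forms (R10).
runane would need ornine (R7), but ornine never forms.
No rule produces raxate, and it is not given.
dalide would need lamane and pyrate (R14), but lamane never forms.
lamane would need runane and rhoate (R13), but runane never forms.
corate would need lamane and pyrate (R12), but lamane never forms.
wynate: reached.
Reached: wynate — 1 of the 6.

1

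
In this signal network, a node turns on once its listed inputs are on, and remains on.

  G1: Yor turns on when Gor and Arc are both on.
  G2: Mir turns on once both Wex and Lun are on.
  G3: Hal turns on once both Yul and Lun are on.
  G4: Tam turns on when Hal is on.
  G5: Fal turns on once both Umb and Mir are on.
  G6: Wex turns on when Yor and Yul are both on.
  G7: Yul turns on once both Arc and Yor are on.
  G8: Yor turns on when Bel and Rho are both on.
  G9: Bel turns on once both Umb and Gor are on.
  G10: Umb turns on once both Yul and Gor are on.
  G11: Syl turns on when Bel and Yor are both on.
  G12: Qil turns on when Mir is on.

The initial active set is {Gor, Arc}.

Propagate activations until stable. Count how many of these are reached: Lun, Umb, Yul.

2

G1: Gor and Arc on → Yor on.
G7: Arc and Yor on → Yul on.
Yul and Gor are on, so Umb turns on (G10).
No rule produces Lun, and it is not given.
Umb: reached.
Yul: reached.
Reached: Umb and Yul — 2 of the 3.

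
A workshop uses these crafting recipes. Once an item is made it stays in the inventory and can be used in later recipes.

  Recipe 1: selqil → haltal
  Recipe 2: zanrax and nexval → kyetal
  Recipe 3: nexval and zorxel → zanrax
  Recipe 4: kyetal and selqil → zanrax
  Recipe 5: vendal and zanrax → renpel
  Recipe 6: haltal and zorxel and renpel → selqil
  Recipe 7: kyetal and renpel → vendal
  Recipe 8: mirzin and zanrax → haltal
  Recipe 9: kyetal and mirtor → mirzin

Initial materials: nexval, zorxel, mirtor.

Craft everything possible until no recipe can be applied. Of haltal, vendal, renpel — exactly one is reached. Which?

nexval and zorxel → zanrax (Recipe 3).
Using Recipe 2, zanrax and nexval make kyetal.
kyetal and mirtor → mirzin (Recipe 9).
mirzin and zanrax → haltal (Recipe 8).
vendal would need kyetal and renpel (Recipe 7), but renpel is never obtained. renpel would need vendal and zanrax (Recipe 5), but vendal is never obtained.

haltal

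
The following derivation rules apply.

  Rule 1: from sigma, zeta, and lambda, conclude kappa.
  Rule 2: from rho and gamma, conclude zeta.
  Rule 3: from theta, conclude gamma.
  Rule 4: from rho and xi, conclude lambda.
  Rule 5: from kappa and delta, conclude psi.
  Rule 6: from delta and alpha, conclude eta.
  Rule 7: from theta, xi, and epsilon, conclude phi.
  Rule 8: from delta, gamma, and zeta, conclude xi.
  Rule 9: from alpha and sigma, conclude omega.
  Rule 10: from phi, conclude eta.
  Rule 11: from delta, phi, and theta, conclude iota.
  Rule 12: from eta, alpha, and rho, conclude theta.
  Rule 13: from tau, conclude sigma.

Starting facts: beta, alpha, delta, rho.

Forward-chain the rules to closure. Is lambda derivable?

From delta and alpha, Rule 6 gives eta.
From eta, alpha, and rho, Rule 12 gives theta.
theta holds, so gamma follows (Rule 3).
rho and gamma hold, so zeta follows (Rule 2).
From delta, gamma, and zeta, Rule 8 gives xi.
From rho and xi, Rule 4 gives lambda.

Yes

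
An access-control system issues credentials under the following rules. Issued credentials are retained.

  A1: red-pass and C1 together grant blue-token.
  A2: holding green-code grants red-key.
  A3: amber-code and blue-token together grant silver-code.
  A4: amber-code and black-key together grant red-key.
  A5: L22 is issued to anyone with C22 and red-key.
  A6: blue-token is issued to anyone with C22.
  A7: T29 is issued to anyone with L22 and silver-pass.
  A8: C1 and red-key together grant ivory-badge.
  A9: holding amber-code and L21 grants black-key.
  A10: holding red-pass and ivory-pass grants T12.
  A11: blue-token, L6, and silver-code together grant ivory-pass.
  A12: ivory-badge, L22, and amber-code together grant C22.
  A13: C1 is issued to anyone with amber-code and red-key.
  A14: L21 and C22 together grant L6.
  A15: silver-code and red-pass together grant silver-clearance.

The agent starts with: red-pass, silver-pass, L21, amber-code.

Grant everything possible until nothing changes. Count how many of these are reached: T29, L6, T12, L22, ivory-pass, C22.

0

T29 would need L22 and silver-pass (A7), but L22 is never granted.
L6 would need L21 and C22 (A14), but C22 is never granted.
T12 would need red-pass and ivory-pass (A10), but ivory-pass is never granted.
L22 would need C22 and red-key (A5), but C22 is never granted.
ivory-pass would need blue-token, L6, and silver-code (A11), but L6 is never granted.
C22 would need ivory-badge, L22, and amber-code (A12), but L22 is never granted.
None of the 6 are reached.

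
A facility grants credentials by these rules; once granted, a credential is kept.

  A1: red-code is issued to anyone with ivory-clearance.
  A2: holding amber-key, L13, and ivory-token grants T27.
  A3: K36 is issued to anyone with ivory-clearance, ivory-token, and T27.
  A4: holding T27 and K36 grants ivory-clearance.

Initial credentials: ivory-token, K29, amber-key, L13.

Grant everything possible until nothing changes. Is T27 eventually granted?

Holding amber-key, L13, and ivory-token grants T27 (A2).

Yes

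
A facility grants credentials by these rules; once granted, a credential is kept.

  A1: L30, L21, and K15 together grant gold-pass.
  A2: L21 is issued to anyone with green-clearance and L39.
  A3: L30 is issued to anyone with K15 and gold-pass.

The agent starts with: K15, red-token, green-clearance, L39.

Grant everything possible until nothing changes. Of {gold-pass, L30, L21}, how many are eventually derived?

1

Holding green-clearance and L39 grants L21 (A2).
gold-pass would need L30, L21, and K15 (A1), but L30 is never granted.
L30 would need K15 and gold-pass (A3), but gold-pass is never granted.
L21: reached.
Reached: L21 — 1 of the 3.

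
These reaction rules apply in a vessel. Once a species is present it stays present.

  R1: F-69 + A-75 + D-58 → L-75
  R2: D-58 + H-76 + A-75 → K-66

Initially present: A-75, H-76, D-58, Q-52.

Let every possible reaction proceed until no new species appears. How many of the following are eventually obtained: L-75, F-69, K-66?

D-58, H-76, and A-75 present → K-66 forms (R2).
L-75 would need F-69, A-75, and D-58 (R1), but F-69 never forms.
No rule produces F-69, and it is not given.
K-66: reached.
Reached: K-66 — 1 of the 3.

1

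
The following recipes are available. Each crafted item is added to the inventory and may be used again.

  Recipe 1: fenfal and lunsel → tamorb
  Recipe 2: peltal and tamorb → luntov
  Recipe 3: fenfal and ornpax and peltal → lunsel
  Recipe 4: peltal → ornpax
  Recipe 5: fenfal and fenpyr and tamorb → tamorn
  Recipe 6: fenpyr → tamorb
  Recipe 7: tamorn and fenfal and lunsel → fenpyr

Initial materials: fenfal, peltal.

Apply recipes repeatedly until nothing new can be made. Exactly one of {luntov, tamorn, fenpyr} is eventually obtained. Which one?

Using Recipe 4, peltal makes ornpax.
Using Recipe 3, fenfal, ornpax, and peltal make lunsel.
fenfal and lunsel → tamorb (Recipe 1).
peltal and tamorb → luntov (Recipe 2).
fenpyr would need tamorn, fenfal, and lunsel (Recipe 7), but tamorn is never obtained. tamorn would need fenfal, fenpyr, and tamorb (Recipe 5), but fenpyr is never obtained.

luntov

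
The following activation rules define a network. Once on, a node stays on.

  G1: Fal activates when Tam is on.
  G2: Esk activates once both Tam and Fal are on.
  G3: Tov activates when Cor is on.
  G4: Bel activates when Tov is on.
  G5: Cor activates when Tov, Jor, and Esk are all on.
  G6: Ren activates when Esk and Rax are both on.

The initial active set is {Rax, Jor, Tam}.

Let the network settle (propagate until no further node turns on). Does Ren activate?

Yes

G1: Tam on → Fal on.
Tam and Fal are on, so Esk activates (G2).
Esk and Rax are on, so Ren activates (G6).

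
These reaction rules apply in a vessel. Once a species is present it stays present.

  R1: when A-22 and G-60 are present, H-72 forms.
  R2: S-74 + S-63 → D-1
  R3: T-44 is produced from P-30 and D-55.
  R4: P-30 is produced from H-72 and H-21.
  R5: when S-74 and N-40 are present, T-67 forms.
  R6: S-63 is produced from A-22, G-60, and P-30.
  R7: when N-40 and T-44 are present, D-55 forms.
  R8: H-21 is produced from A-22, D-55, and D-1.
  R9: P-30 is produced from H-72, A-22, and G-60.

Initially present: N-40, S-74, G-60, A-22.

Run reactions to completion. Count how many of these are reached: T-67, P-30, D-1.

A-22 and G-60 present → H-72 forms (R1).
S-74 and N-40 present → T-67 forms (R5).
H-72, A-22, and G-60 present → P-30 forms (R9).
A-22, G-60, and P-30 present → S-63 forms (R6).
S-74 and S-63 present → D-1 forms (R2).
T-67: reached.
P-30: reached.
D-1: reached.
All 3 are reached.

3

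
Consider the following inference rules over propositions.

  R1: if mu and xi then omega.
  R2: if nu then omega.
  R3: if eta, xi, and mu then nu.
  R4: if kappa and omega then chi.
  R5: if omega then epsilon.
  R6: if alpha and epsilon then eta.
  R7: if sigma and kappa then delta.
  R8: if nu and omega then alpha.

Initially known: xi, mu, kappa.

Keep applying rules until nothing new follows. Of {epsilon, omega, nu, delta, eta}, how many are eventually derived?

2

mu and xi hold, so omega follows (R1).
omega holds, so epsilon follows (R5).
epsilon: reached.
omega: reached.
nu would need eta, xi, and mu (R3), but eta is never established.
delta would need sigma and kappa (R7), but sigma is never established.
eta would need alpha and epsilon (R6), but alpha is never established.
Reached: epsilon and omega — 2 of the 5.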